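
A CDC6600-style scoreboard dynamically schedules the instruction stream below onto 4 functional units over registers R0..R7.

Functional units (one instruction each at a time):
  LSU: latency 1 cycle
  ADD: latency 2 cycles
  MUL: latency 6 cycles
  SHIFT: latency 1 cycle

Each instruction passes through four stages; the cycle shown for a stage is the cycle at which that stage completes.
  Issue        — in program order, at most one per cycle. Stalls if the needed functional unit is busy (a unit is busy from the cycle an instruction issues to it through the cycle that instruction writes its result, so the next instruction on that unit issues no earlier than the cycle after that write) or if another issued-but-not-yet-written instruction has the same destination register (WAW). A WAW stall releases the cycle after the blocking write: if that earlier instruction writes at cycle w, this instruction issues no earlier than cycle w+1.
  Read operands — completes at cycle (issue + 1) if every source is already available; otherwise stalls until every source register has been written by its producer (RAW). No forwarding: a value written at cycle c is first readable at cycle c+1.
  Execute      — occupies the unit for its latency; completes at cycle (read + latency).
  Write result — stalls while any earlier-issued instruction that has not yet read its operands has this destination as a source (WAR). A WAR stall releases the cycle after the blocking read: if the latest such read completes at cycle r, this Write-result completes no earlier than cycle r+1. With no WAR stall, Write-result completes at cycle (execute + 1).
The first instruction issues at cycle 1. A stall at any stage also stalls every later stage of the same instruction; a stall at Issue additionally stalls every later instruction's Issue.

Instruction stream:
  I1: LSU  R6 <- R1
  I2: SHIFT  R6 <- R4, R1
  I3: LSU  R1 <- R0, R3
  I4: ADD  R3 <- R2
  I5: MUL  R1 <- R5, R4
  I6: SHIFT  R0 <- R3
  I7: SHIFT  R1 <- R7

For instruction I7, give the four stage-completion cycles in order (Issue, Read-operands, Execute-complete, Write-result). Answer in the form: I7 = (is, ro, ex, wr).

I7 = (19, 20, 21, 22)

I1 -> (1, 2, 3, 4)
I2 -> (5, 6, 7, 8)  // WAW R6: wait I1 write@4
I3 -> (6, 7, 8, 9)
I4 -> (7, 8, 10, 11)
I5 -> (10, 11, 17, 18)  // WAW R1: wait I3 write@9
I6 -> (11, 12, 13, 14)
I7 -> (19, 20, 21, 22)  // WAW R1: wait I5 write@18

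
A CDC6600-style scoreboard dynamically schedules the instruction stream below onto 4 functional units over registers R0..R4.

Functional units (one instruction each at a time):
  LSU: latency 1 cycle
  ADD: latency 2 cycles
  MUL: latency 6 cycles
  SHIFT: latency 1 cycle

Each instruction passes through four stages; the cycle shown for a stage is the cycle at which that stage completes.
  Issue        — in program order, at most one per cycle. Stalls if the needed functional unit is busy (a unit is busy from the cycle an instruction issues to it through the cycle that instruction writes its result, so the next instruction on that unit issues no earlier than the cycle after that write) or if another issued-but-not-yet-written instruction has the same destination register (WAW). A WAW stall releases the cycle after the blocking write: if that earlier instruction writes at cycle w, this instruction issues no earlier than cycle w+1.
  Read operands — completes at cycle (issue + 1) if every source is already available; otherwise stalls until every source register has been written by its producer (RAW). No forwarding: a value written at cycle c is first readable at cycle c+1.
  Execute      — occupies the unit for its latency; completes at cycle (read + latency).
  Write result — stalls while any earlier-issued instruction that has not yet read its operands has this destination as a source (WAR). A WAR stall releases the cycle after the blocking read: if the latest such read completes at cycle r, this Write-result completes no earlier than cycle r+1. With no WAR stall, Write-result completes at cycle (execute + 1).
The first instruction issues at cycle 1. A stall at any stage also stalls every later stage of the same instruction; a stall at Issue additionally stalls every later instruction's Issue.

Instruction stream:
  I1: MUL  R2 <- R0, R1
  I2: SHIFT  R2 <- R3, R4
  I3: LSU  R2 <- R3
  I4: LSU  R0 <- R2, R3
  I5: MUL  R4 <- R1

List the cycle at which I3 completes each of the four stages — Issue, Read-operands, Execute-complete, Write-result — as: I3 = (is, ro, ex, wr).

c1: issue I1 (MUL)
c2: I1 read-ops
c8: I1 finished on MUL
c9: I1→R2
c10: issue I2 (SHIFT)
c11: I2 read-ops
c12: I2 finished on SHIFT
c13: I2→R2
c14: issue I3 (LSU)
c15: I3 read-ops
c16: I3 finished on LSU
c17: I3→R2
c18: issue I4 (LSU)
c19: I4 read-ops | issue I5 (MUL)
c20: I4 finished on LSU | I5 read-ops
c21: I4→R0
c26: I5 finished on MUL
c27: I5→R4

I3 = (14, 15, 16, 17)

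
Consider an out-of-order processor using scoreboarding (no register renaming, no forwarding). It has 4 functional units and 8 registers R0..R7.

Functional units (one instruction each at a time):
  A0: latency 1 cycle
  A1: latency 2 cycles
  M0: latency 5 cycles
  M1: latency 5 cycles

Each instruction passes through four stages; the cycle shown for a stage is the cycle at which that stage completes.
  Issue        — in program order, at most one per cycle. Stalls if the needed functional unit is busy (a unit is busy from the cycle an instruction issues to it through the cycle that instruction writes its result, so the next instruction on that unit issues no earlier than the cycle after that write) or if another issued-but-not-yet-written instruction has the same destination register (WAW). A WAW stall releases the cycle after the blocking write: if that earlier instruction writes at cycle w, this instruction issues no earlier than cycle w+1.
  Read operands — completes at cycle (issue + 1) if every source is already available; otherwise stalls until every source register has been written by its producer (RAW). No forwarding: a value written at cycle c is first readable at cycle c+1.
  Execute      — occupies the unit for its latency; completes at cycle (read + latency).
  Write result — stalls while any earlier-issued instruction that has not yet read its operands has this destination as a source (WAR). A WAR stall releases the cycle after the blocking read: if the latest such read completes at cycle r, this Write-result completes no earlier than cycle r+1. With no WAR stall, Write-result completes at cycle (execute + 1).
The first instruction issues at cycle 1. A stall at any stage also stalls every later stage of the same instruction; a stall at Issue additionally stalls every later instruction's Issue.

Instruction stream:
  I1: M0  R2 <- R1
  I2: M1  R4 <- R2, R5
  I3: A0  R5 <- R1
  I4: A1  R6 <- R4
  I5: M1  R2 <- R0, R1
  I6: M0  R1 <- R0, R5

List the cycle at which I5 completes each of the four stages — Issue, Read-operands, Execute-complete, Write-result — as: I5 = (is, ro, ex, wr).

1) issue 1, read 2, done 7, write 8
2) issue 2, read 9, done 14, write 15  <RAW R2: wait I1 write@8>
3) issue 3, read 4, done 5, write 10  <WAR R5: wait I2 read@9>
4) issue 4, read 16, done 18, write 19  <RAW R4: wait I2 write@15>
5) issue 16, read 17, done 22, write 23  <struct: M1 busy until I2 writes@15>
6) issue 17, read 18, done 23, write 24

I5 = (16, 17, 22, 23)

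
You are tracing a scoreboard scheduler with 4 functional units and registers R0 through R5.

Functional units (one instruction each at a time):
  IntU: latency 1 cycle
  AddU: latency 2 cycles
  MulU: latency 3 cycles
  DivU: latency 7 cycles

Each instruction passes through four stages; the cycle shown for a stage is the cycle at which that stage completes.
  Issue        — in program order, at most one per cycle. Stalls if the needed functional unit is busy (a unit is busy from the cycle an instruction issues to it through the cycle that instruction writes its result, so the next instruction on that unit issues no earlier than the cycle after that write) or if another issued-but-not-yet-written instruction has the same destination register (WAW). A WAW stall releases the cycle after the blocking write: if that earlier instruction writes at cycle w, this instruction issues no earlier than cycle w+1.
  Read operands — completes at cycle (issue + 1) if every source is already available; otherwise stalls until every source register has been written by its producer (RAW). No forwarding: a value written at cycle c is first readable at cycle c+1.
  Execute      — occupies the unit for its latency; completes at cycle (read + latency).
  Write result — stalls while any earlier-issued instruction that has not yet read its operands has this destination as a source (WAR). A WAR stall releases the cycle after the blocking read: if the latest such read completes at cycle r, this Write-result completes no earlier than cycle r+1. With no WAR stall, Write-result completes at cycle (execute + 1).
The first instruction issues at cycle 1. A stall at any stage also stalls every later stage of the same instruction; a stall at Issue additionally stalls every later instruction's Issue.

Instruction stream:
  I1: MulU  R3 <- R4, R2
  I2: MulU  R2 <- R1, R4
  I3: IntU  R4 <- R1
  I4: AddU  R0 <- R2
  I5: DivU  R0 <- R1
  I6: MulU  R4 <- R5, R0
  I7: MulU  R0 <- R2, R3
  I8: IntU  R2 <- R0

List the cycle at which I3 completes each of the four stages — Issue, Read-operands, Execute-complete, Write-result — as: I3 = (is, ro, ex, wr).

I1: IS=1 RO=2 EX=5 WR=6
I2: IS=7 RO=8 EX=11 WR=12  [struct: MulU busy until I1 writes@6]
I3: IS=8 RO=9 EX=10 WR=11
I4: IS=9 RO=13 EX=15 WR=16  [RAW R2: wait I2 write@12]
I5: IS=17 RO=18 EX=25 WR=26  [WAW R0: wait I4 write@16]
I6: IS=18 RO=27 EX=30 WR=31  [RAW R0: wait I5 write@26]
I7: IS=32 RO=33 EX=36 WR=37  [struct: MulU busy until I6 writes@31]
I8: IS=33 RO=38 EX=39 WR=40  [RAW R0: wait I7 write@37]

I3 = (8, 9, 10, 11)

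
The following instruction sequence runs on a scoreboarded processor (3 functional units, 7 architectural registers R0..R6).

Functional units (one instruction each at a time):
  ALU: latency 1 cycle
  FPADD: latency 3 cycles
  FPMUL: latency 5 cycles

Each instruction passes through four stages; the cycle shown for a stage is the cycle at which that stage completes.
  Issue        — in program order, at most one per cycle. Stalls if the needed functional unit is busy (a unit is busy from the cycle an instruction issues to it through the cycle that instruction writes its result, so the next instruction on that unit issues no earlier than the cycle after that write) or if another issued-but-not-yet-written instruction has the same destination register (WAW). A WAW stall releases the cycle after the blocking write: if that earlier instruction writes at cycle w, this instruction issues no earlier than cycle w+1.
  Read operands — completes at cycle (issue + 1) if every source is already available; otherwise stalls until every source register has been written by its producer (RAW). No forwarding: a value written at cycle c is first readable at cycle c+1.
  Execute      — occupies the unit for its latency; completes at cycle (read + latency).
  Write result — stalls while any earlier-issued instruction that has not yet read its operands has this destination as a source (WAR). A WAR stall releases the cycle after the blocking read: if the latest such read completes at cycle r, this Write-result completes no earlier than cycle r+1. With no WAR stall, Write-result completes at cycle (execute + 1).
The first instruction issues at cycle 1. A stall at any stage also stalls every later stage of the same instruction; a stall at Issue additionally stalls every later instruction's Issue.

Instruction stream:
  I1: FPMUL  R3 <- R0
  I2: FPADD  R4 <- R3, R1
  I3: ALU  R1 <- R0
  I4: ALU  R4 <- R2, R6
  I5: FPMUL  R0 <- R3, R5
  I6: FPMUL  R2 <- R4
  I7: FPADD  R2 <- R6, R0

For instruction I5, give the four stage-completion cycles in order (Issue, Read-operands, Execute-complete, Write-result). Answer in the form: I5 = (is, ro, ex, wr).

  I1 | 1 | 2 | 7 | 8
  I2 | 2 | 9 | 12 | 13   RAW R3: wait I1 write@8
  I3 | 3 | 4 | 5 | 10   WAR R1: wait I2 read@9
  I4 | 14 | 15 | 16 | 17   WAW R4: wait I2 write@13
  I5 | 15 | 16 | 21 | 22
  I6 | 23 | 24 | 29 | 30   struct: FPMUL busy until I5 writes@22
  I7 | 31 | 32 | 35 | 36   WAW R2: wait I6 write@30

I5 = (15, 16, 21, 22)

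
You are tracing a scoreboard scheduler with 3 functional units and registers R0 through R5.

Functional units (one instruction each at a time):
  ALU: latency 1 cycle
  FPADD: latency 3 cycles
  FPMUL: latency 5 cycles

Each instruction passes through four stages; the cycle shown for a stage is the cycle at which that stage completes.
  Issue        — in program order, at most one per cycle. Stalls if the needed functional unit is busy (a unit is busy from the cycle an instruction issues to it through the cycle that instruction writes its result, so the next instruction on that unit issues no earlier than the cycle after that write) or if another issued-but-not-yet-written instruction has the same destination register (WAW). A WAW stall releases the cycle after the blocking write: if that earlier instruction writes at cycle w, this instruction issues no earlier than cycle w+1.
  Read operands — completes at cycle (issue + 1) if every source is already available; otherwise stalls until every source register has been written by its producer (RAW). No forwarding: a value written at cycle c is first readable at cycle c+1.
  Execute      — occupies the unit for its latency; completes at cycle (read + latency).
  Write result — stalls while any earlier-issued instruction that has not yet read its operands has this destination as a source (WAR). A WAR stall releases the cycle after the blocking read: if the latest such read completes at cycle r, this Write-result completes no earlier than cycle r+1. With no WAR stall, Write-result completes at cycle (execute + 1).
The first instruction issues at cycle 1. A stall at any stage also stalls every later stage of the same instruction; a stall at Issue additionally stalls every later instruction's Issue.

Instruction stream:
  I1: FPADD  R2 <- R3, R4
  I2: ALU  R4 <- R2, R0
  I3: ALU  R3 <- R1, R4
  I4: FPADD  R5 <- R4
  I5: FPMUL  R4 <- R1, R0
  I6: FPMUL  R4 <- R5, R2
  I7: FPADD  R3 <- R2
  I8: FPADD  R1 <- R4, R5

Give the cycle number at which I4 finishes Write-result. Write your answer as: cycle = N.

I1: IS=1 RO=2 EX=5 WR=6
I2: IS=2 RO=7 EX=8 WR=9  [RAW R2: wait I1 write@6]
I3: IS=10 RO=11 EX=12 WR=13  [struct: ALU busy until I2 writes@9]
I4: IS=11 RO=12 EX=15 WR=16
I5: IS=12 RO=13 EX=18 WR=19
I6: IS=20 RO=21 EX=26 WR=27  [struct: FPMUL busy until I5 writes@19]
I7: IS=21 RO=22 EX=25 WR=26
I8: IS=27 RO=28 EX=31 WR=32  [struct: FPADD busy until I7 writes@26]

cycle = 16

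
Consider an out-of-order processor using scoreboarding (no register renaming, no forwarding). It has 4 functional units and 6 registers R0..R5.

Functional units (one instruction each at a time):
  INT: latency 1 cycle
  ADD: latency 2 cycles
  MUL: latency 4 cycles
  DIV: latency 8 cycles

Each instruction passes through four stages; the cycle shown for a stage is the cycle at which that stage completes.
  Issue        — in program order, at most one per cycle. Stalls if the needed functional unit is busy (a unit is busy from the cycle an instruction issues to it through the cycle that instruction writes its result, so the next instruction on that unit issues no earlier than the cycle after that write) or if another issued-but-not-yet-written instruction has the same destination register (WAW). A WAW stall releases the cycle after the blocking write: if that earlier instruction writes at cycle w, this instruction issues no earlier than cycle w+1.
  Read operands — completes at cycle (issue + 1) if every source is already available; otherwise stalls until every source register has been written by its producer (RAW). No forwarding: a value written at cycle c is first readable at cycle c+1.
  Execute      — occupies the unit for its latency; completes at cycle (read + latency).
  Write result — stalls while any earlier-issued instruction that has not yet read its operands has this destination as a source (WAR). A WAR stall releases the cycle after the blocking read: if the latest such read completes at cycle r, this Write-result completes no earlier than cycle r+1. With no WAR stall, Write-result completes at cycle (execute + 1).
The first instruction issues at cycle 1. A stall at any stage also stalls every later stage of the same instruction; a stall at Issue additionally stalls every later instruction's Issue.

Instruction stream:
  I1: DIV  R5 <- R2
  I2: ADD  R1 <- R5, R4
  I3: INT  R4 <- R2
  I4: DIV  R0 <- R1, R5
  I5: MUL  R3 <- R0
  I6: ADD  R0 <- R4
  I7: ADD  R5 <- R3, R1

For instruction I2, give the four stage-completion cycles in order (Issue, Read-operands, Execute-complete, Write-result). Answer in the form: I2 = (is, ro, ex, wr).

I2 = (2, 12, 14, 15)

t=1  I1 dispatched to DIV
t=2  I1 operands ready; I2 dispatched to ADD
t=3  I3 dispatched to INT
t=4  I3 operands ready
t=5  I3 complete
t=10  I1 complete
t=11  R5←I1
t=12  I2 operands ready; I4 dispatched to DIV
t=13  R4←I3; I5 dispatched to MUL
t=14  I2 complete
t=15  R1←I2
t=16  I4 operands ready
t=24  I4 complete
t=25  R0←I4
t=26  I5 operands ready; I6 dispatched to ADD
t=27  I6 operands ready
t=29  I6 complete
t=30  I5 complete; R0←I6
t=31  R3←I5; I7 dispatched to ADD
t=32  I7 operands ready
t=34  I7 complete
t=35  R5←I7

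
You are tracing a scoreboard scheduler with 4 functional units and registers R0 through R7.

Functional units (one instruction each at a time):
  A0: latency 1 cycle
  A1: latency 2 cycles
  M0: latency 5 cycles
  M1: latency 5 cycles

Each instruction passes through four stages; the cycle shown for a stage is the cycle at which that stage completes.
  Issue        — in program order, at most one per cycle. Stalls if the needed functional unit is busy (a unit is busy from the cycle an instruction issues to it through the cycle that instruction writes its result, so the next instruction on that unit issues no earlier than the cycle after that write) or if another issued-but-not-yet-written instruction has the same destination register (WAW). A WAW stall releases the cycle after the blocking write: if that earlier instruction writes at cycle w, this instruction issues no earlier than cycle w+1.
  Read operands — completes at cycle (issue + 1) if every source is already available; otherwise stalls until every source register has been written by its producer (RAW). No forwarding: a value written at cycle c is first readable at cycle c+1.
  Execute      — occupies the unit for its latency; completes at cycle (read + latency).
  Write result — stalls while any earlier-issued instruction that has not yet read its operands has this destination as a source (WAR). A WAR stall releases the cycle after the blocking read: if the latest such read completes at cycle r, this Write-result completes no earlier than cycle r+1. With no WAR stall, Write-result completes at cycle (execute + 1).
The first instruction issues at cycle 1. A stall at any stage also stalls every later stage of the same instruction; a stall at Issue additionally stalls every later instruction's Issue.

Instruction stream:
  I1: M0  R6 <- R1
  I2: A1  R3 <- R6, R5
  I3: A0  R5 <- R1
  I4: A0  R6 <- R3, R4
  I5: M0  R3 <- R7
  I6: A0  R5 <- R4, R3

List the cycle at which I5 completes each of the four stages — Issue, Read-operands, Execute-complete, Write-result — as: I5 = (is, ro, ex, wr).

[I1] 1/2/7/8
[I2] 2/9/11/12  (RAW R6: wait I1 write@8)
[I3] 3/4/5/10  (WAR R5: wait I2 read@9)
[I4] 11/13/14/15  (struct: A0 busy until I3 writes@10; RAW R3: wait I2 write@12)
[I5] 13/14/19/20  (WAW R3: wait I2 write@12)
[I6] 16/21/22/23  (struct: A0 busy until I4 writes@15; RAW R3: wait I5 write@20)

I5 = (13, 14, 19, 20)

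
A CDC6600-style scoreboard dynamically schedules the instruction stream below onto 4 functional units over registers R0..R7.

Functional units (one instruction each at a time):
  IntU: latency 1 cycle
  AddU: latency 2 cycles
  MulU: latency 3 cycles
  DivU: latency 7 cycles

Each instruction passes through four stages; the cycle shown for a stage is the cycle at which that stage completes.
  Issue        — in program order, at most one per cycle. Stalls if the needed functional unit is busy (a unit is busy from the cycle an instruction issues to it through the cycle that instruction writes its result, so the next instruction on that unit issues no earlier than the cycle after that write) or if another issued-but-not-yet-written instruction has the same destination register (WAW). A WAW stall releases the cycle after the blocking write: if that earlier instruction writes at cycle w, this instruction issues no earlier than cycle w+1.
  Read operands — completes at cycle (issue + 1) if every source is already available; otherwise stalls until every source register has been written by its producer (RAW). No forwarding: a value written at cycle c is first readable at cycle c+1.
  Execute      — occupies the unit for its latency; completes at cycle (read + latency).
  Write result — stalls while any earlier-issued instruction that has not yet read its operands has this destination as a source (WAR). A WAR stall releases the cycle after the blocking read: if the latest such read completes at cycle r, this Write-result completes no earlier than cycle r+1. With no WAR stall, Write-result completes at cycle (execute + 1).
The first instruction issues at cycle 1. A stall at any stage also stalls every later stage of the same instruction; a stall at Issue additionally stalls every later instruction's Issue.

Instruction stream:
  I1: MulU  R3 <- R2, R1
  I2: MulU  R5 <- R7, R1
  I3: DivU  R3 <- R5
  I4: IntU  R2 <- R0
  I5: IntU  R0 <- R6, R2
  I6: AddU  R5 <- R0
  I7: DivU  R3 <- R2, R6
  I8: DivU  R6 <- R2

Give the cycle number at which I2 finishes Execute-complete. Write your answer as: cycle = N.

cycle = 11

1) issue 1, read 2, done 5, write 6
2) issue 7, read 8, done 11, write 12  <struct: MulU busy until I1 writes@6>
3) issue 8, read 13, done 20, write 21  <RAW R5: wait I2 write@12>
4) issue 9, read 10, done 11, write 12
5) issue 13, read 14, done 15, write 16  <struct: IntU busy until I4 writes@12>
6) issue 14, read 17, done 19, write 20  <RAW R0: wait I5 write@16>
7) issue 22, read 23, done 30, write 31  <struct: DivU busy until I3 writes@21>
8) issue 32, read 33, done 40, write 41  <struct: DivU busy until I7 writes@31>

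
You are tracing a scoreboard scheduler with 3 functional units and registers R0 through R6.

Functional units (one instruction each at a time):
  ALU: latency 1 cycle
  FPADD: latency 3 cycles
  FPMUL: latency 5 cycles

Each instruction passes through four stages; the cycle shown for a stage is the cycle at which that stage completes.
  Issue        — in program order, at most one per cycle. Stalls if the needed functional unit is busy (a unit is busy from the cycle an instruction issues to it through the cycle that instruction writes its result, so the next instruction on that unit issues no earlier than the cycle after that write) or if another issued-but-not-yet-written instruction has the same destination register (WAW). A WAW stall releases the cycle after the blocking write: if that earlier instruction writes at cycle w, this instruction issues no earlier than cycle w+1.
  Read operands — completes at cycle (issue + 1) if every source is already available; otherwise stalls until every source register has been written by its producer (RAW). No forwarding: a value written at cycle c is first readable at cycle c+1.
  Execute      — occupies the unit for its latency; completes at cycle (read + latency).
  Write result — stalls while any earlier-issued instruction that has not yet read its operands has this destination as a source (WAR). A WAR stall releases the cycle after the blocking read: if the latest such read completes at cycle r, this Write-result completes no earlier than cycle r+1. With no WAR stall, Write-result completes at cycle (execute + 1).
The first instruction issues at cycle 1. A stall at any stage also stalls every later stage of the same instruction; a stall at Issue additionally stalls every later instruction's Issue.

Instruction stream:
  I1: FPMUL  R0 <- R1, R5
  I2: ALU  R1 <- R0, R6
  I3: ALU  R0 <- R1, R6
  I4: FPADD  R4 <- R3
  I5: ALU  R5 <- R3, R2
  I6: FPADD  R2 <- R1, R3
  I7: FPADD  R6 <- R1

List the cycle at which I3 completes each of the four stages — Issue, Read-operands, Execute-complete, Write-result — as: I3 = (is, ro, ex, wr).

cycle 1: issue I1 (FPMUL)
cycle 2: I1 read-ops; issue I2 (ALU)
cycle 7: I1 finished on FPMUL
cycle 8: I1→R0
cycle 9: I2 read-ops
cycle 10: I2 finished on ALU
cycle 11: I2→R1
cycle 12: issue I3 (ALU)
cycle 13: I3 read-ops; issue I4 (FPADD)
cycle 14: I3 finished on ALU; I4 read-ops
cycle 15: I3→R0
cycle 16: issue I5 (ALU)
cycle 17: I4 finished on FPADD; I5 read-ops
cycle 18: I4→R4; I5 finished on ALU
cycle 19: I5→R5; issue I6 (FPADD)
cycle 20: I6 read-ops
cycle 23: I6 finished on FPADD
cycle 24: I6→R2
cycle 25: issue I7 (FPADD)
cycle 26: I7 read-ops
cycle 29: I7 finished on FPADD
cycle 30: I7→R6

I3 = (12, 13, 14, 15)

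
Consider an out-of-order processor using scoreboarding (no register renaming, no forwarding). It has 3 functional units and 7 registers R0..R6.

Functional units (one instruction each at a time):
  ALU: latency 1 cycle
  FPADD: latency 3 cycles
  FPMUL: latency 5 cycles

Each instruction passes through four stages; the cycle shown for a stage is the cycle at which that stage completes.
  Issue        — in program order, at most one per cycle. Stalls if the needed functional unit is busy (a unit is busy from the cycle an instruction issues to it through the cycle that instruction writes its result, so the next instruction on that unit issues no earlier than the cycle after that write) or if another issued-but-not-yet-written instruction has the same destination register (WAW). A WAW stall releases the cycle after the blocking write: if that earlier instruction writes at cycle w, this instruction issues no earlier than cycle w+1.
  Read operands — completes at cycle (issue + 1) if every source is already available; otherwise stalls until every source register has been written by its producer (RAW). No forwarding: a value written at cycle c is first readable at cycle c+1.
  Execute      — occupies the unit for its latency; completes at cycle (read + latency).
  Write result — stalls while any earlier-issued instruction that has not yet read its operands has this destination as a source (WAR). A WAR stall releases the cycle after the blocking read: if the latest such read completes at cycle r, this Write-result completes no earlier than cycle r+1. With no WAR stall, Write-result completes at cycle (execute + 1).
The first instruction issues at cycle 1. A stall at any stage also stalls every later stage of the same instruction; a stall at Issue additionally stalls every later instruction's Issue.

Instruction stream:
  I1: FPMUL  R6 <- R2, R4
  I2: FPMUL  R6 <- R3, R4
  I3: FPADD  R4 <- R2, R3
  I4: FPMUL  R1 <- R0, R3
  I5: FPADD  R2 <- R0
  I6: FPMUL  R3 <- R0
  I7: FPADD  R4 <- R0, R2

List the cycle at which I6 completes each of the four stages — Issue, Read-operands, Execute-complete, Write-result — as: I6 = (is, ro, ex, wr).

I1 -> (1, 2, 7, 8)
I2 -> (9, 10, 15, 16)  // struct: FPMUL busy until I1 writes@8
I3 -> (10, 11, 14, 15)
I4 -> (17, 18, 23, 24)  // struct: FPMUL busy until I2 writes@16
I5 -> (18, 19, 22, 23)
I6 -> (25, 26, 31, 32)  // struct: FPMUL busy until I4 writes@24
I7 -> (26, 27, 30, 31)

I6 = (25, 26, 31, 32)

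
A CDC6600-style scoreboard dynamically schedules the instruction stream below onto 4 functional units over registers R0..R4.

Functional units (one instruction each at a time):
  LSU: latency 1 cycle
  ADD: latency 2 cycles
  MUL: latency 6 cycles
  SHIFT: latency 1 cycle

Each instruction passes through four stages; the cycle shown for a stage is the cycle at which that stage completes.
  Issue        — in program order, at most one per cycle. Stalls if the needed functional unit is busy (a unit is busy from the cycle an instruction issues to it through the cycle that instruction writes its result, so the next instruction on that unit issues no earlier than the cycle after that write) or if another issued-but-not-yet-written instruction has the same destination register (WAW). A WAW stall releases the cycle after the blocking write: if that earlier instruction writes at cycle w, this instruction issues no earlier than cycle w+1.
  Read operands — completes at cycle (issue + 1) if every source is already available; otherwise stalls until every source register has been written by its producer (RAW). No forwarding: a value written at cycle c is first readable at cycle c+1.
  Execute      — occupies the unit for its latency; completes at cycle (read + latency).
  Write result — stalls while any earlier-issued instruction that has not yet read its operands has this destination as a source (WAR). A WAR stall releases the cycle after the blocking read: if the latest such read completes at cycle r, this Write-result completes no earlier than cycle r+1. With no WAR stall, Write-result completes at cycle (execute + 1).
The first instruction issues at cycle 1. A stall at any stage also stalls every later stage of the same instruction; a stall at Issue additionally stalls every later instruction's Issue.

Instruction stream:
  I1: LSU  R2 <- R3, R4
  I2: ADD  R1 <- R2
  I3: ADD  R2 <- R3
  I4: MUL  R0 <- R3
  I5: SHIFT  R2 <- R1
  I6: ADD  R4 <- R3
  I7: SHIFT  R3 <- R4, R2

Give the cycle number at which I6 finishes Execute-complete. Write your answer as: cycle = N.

1) issue 1, read 2, done 3, write 4
2) issue 2, read 5, done 7, write 8  <RAW R2: wait I1 write@4>
3) issue 9, read 10, done 12, write 13  <struct: ADD busy until I2 writes@8>
4) issue 10, read 11, done 17, write 18
5) issue 14, read 15, done 16, write 17  <WAW R2: wait I3 write@13>
6) issue 15, read 16, done 18, write 19
7) issue 18, read 20, done 21, write 22  <struct: SHIFT busy until I5 writes@17 / RAW R4: wait I6 write@19>

cycle = 18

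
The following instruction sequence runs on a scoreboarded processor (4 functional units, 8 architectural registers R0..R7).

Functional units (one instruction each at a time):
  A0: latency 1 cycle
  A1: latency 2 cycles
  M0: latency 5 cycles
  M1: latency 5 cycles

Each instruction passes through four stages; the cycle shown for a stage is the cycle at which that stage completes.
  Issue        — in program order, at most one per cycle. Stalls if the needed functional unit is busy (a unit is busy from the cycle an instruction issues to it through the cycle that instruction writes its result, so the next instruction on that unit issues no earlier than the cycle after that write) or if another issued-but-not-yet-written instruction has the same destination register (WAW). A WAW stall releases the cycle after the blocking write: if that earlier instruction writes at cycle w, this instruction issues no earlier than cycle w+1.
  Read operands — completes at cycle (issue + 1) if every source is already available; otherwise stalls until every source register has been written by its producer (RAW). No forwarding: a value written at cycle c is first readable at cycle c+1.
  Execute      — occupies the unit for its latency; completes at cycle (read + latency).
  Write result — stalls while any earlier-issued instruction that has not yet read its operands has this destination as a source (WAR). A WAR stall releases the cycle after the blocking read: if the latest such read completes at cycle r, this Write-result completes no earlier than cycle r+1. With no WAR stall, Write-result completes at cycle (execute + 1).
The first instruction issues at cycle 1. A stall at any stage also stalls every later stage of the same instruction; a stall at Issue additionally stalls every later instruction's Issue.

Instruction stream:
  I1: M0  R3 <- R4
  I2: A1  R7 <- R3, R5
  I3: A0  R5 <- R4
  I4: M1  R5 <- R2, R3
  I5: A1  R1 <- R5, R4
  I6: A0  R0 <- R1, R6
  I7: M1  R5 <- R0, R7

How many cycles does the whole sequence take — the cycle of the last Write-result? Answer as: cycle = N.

1) issue 1, read 2, done 7, write 8
2) issue 2, read 9, done 11, write 12  <RAW R3: wait I1 write@8>
3) issue 3, read 4, done 5, write 10  <WAR R5: wait I2 read@9>
4) issue 11, read 12, done 17, write 18  <WAW R5: wait I3 write@10>
5) issue 13, read 19, done 21, write 22  <struct: A1 busy until I2 writes@12 / RAW R5: wait I4 write@18>
6) issue 14, read 23, done 24, write 25  <RAW R1: wait I5 write@22>
7) issue 19, read 26, done 31, write 32  <struct: M1 busy until I4 writes@18 / RAW R0: wait I6 write@25>

cycle = 32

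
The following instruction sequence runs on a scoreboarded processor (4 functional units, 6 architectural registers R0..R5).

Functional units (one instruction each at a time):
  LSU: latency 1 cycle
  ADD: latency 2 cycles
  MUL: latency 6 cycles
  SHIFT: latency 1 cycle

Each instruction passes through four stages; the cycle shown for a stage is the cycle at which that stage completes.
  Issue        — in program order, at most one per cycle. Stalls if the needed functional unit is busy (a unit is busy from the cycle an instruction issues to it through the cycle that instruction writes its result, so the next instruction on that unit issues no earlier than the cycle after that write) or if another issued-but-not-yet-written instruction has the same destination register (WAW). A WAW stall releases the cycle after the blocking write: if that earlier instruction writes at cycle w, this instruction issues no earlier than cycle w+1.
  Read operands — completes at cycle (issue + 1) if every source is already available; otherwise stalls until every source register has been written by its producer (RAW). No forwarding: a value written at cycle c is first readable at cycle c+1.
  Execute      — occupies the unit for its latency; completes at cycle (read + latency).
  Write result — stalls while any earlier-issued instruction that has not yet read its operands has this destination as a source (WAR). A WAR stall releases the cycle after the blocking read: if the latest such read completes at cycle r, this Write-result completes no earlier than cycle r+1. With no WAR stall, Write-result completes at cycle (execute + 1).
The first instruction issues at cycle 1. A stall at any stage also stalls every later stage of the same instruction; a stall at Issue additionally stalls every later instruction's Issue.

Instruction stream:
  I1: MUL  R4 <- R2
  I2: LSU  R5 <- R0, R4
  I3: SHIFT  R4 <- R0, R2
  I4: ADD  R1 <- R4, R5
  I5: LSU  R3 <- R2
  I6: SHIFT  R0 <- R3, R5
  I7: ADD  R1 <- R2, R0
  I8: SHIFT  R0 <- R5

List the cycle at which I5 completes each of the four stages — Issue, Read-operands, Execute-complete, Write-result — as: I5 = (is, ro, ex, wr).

I5 = (13, 14, 15, 16)

I1 -> (1, 2, 8, 9)
I2 -> (2, 10, 11, 12)  // RAW R4: wait I1 write@9
I3 -> (10, 11, 12, 13)  // WAW R4: wait I1 write@9
I4 -> (11, 14, 16, 17)  // RAW R4: wait I3 write@13
I5 -> (13, 14, 15, 16)  // struct: LSU busy until I2 writes@12
I6 -> (14, 17, 18, 19)  // RAW R3: wait I5 write@16
I7 -> (18, 20, 22, 23)  // struct: ADD busy until I4 writes@17, RAW R0: wait I6 write@19
I8 -> (20, 21, 22, 23)  // struct: SHIFT busy until I6 writes@19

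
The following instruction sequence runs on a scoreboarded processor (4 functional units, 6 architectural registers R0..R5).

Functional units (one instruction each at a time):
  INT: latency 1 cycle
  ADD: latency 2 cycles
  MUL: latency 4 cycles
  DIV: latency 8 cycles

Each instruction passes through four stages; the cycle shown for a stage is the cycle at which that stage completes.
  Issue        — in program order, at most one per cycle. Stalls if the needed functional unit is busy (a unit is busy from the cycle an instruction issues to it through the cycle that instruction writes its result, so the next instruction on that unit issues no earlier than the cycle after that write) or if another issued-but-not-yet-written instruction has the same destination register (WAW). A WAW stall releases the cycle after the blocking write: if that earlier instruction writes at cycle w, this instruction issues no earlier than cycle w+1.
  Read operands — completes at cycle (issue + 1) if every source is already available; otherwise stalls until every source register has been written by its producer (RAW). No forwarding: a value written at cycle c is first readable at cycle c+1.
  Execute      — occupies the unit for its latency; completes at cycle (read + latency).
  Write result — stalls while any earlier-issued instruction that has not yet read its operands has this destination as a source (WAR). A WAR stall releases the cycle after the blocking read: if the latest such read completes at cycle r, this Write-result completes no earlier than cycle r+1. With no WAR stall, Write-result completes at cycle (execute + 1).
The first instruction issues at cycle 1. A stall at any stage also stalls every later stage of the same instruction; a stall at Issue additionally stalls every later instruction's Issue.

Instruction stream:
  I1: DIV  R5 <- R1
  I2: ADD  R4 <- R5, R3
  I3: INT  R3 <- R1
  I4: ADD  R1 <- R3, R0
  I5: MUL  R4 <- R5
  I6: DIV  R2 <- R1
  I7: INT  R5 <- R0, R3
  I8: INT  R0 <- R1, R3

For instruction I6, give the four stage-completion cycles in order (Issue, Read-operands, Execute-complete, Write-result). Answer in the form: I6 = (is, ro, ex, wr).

c1: I1 dispatched to DIV
c2: I1 operands ready, I2 dispatched to ADD
c3: I3 dispatched to INT
c4: I3 operands ready
c5: I3 complete
c10: I1 complete
c11: R5←I1
c12: I2 operands ready
c13: R3←I3
c14: I2 complete
c15: R4←I2
c16: I4 dispatched to ADD
c17: I4 operands ready, I5 dispatched to MUL
c18: I5 operands ready, I6 dispatched to DIV
c19: I4 complete, I7 dispatched to INT
c20: R1←I4, I7 operands ready
c21: I6 operands ready, I7 complete
c22: I5 complete, R5←I7
c23: R4←I5, I8 dispatched to INT
c24: I8 operands ready
c25: I8 complete
c26: R0←I8
c29: I6 complete
c30: R2←I6

I6 = (18, 21, 29, 30)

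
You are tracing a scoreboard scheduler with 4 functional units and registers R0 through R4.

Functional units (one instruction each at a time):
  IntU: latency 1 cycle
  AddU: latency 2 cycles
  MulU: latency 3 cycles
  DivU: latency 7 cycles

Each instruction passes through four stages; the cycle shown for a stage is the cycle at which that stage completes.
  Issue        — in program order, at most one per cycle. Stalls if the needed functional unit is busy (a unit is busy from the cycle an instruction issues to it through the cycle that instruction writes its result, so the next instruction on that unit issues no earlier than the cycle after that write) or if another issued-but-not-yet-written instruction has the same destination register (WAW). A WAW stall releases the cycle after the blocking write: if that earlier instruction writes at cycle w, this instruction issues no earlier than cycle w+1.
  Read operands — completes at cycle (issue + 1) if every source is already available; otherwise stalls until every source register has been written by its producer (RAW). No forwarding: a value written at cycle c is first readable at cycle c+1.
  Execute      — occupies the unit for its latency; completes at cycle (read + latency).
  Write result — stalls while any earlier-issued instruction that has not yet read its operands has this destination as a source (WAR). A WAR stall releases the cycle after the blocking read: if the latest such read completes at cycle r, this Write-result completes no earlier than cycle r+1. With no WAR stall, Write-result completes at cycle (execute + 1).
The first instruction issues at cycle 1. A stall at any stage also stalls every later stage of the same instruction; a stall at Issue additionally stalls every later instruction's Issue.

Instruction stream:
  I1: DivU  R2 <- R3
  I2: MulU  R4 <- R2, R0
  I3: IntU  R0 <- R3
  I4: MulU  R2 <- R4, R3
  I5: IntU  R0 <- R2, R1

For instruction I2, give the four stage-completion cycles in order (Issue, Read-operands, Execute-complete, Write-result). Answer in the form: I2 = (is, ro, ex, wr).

I1: IS=1 RO=2 EX=9 WR=10
I2: IS=2 RO=11 EX=14 WR=15  [RAW R2: wait I1 write@10]
I3: IS=3 RO=4 EX=5 WR=12  [WAR R0: wait I2 read@11]
I4: IS=16 RO=17 EX=20 WR=21  [struct: MulU busy until I2 writes@15]
I5: IS=17 RO=22 EX=23 WR=24  [RAW R2: wait I4 write@21]

I2 = (2, 11, 14, 15)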